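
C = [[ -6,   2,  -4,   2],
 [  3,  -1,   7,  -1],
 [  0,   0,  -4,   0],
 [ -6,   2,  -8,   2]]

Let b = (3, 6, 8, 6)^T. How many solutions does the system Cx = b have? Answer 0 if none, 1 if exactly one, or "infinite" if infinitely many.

0

Row reduce the augmented matrix [C | b].
R2 ← R2 + (1/2)·R1: [0, 0, 5, 0, 15/2]
R4 ← R4 − R1: [0, 0, -4, 0, 3]
R3 ← R3 + (4/5)·R2: [0, 0, 0, 0, 14]
R4 ← R4 + (4/5)·R2: [0, 0, 0, 0, 9]
R4 ← R4 − (9/14)·R3: [0, 0, 0, 0, 0]
The echelon form has 3 nonzero rows; the last pivot sits in the augmented column, so rank(C) = 2 but rank([C|b]) = 3.
Since the ranks differ, the system is inconsistent.
It has no solutions.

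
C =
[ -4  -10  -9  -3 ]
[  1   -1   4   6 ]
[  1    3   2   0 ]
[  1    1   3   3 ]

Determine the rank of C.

Row reduce to echelon form.
R2 ← R2 + (1/4)·R1: [0, -7/2, 7/4, 21/4]
R3 ← R3 + (1/4)·R1: [0, 1/2, -1/4, -3/4]
R4 ← R4 + (1/4)·R1: [0, -3/2, 3/4, 9/4]
R3 ← R3 + (1/7)·R2: [0, 0, 0, 0]
R4 ← R4 − (3/7)·R2: [0, 0, 0, 0]
Echelon form has 2 nonzero rows, so rank(C) = 2.

2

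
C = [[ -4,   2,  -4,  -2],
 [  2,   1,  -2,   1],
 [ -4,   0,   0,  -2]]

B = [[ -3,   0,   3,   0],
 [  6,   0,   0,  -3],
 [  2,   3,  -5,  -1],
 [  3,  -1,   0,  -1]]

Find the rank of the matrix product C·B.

First compute CB:
[[ 10, -10,   8,   0],
 [ -1,  -7,  16,  -2],
 [  6,   2, -12,   2]]
Now row reduce the product.
R2 ← R2 + (1/10)·R1: [0, -8, 84/5, -2]
R3 ← R3 − (3/5)·R1: [0, 8, -84/5, 2]
R3 ← R3 + R2: [0, 0, 0, 0]
2 nonzero rows, so rank(CB) = 2.

2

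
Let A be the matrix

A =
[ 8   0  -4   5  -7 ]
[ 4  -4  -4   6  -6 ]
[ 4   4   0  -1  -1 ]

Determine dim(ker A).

Row reduce to echelon form.
R2 ← R2 − (1/2)·R1: [0, -4, -2, 7/2, -5/2]
R3 ← R3 − (1/2)·R1: [0, 4, 2, -7/2, 5/2]
R3 ← R3 + R2: [0, 0, 0, 0, 0]
2 nonzero rows, so rank(A) = 2.
A has 5 columns; by rank–nullity, nullity = 5 − 2 = 3.

3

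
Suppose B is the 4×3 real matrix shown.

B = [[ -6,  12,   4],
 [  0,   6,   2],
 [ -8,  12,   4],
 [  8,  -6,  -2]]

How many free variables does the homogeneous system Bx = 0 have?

Row reduce to echelon form.
R3 ← R3 − (4/3)·R1: [0, -4, -4/3]
R4 ← R4 + (4/3)·R1: [0, 10, 10/3]
R3 ← R3 + (2/3)·R2: [0, 0, 0]
R4 ← R4 − (5/3)·R2: [0, 0, 0]
2 nonzero rows, so rank(B) = 2.
B has 3 columns; by rank–nullity, nullity = 3 − 2 = 1.

1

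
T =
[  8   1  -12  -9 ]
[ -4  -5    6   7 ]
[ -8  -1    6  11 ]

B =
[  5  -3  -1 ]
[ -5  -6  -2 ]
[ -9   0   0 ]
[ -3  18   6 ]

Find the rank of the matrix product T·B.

2

First compute TB:
[[170, -192, -64],
 [-70, 168,  56],
 [-122, 228,  76]]
Now row reduce the product.
R2 ← R2 + (7/17)·R1: [0, 1512/17, 504/17]
R3 ← R3 + (61/85)·R1: [0, 7668/85, 2556/85]
R3 ← R3 − (71/70)·R2: [0, 0, 0]
2 nonzero rows, so rank(TB) = 2.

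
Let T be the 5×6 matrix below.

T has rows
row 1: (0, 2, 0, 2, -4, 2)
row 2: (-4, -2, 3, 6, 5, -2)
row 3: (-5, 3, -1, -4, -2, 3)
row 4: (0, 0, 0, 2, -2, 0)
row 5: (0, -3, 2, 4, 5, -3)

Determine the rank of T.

4

Row reduce to echelon form.
Swap R1 ↔ R2
R3 ← R3 − (5/4)·R1: [0, 11/2, -19/4, -23/2, -33/4, 11/2]
R3 ← R3 − (11/4)·R2: [0, 0, -19/4, -17, 11/4, 0]
R5 ← R5 + (3/2)·R2: [0, 0, 2, 7, -1, 0]
R5 ← R5 + (8/19)·R3: [0, 0, 0, -3/19, 3/19, 0]
R5 ← R5 + (3/38)·R4: [0, 0, 0, 0, 0, 0]
Echelon form has 4 nonzero rows, so rank(T) = 4.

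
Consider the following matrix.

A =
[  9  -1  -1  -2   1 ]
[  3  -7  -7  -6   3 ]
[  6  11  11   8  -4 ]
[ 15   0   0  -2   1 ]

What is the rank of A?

Row reduce to echelon form.
R2 ← R2 − (1/3)·R1: [0, -20/3, -20/3, -16/3, 8/3]
R3 ← R3 − (2/3)·R1: [0, 35/3, 35/3, 28/3, -14/3]
R4 ← R4 − (5/3)·R1: [0, 5/3, 5/3, 4/3, -2/3]
R3 ← R3 + (7/4)·R2: [0, 0, 0, 0, 0]
R4 ← R4 + (1/4)·R2: [0, 0, 0, 0, 0]
Echelon form has 2 nonzero rows, so rank(A) = 2.

2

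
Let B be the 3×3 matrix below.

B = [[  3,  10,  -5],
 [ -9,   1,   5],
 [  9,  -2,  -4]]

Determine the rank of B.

3

Row reduce to echelon form.
R2 ← R2 + (3)·R1: [0, 31, -10]
R3 ← R3 − (3)·R1: [0, -32, 11]
R3 ← R3 + (32/31)·R2: [0, 0, 21/31]
Echelon form has 3 nonzero rows, so rank(B) = 3.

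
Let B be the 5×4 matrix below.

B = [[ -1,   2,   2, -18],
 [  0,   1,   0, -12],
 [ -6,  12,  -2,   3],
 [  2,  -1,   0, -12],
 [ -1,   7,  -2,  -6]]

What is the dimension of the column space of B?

4

Row reduce to echelon form.
R3 ← R3 − (6)·R1: [0, 0, -14, 111]
R4 ← R4 + (2)·R1: [0, 3, 4, -48]
R5 ← R5 − R1: [0, 5, -4, 12]
R4 ← R4 − (3)·R2: [0, 0, 4, -12]
R5 ← R5 − (5)·R2: [0, 0, -4, 72]
R4 ← R4 + (2/7)·R3: [0, 0, 0, 138/7]
R5 ← R5 − (2/7)·R3: [0, 0, 0, 282/7]
R5 ← R5 − (47/23)·R4: [0, 0, 0, 0]
Echelon form has 4 nonzero rows, so rank(B) = 4.
The column space has dimension equal to the rank: 4.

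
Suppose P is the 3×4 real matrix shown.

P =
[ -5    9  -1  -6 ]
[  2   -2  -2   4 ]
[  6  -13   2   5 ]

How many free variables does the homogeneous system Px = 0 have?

1

Row reduce to echelon form.
R2 ← R2 + (2/5)·R1: [0, 8/5, -12/5, 8/5]
R3 ← R3 + (6/5)·R1: [0, -11/5, 4/5, -11/5]
R3 ← R3 + (11/8)·R2: [0, 0, -5/2, 0]
3 nonzero rows, so rank(P) = 3.
P has 4 columns; by rank–nullity, nullity = 4 − 3 = 1.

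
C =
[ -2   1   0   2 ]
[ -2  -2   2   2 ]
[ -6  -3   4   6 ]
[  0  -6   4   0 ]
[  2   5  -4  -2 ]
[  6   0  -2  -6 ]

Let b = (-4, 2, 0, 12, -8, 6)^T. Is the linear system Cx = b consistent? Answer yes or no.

Row reduce the augmented matrix [C | b].
R2 ← R2 − R1: [0, -3, 2, 0, 6]
R3 ← R3 − (3)·R1: [0, -6, 4, 0, 12]
R5 ← R5 + R1: [0, 6, -4, 0, -12]
R6 ← R6 + (3)·R1: [0, 3, -2, 0, -6]
R3 ← R3 − (2)·R2: [0, 0, 0, 0, 0]
R4 ← R4 − (2)·R2: [0, 0, 0, 0, 0]
R5 ← R5 + (2)·R2: [0, 0, 0, 0, 0]
R6 ← R6 + R2: [0, 0, 0, 0, 0]
The echelon form has 2 nonzero rows, and every pivot lies in the first 4 columns, so rank(C) = rank([C|b]) = 2.
The system is consistent.

yes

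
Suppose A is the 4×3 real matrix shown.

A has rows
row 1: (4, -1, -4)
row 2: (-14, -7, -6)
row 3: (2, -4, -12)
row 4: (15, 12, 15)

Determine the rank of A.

Row reduce to echelon form.
R2 ← R2 + (7/2)·R1: [0, -21/2, -20]
R3 ← R3 − (1/2)·R1: [0, -7/2, -10]
R4 ← R4 − (15/4)·R1: [0, 63/4, 30]
R3 ← R3 − (1/3)·R2: [0, 0, -10/3]
R4 ← R4 + (3/2)·R2: [0, 0, 0]
Echelon form has 3 nonzero rows, so rank(A) = 3.

3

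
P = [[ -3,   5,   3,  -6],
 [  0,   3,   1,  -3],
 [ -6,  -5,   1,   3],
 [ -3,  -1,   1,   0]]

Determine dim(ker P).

Row reduce to echelon form.
R3 ← R3 − (2)·R1: [0, -15, -5, 15]
R4 ← R4 − R1: [0, -6, -2, 6]
R3 ← R3 + (5)·R2: [0, 0, 0, 0]
R4 ← R4 + (2)·R2: [0, 0, 0, 0]
2 nonzero rows, so rank(P) = 2.
P has 4 columns; by rank–nullity, nullity = 4 − 2 = 2.

2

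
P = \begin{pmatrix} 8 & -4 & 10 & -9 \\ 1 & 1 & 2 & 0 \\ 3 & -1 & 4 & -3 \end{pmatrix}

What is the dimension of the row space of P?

2

Row reduce to echelon form.
R2 ← R2 − (1/8)·R1: [0, 3/2, 3/4, 9/8]
R3 ← R3 − (3/8)·R1: [0, 1/2, 1/4, 3/8]
R3 ← R3 − (1/3)·R2: [0, 0, 0, 0]
Echelon form has 2 nonzero rows, so rank(P) = 2.
The row space has dimension equal to the rank: 2.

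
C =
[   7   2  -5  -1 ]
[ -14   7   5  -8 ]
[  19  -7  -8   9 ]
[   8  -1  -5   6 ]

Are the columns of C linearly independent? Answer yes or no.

Row reduce C to echelon form.
R2 ← R2 + (2)·R1: [0, 11, -5, -10]
R3 ← R3 − (19/7)·R1: [0, -87/7, 39/7, 82/7]
R4 ← R4 − (8/7)·R1: [0, -23/7, 5/7, 50/7]
R3 ← R3 + (87/77)·R2: [0, 0, -6/77, 32/77]
R4 ← R4 + (23/77)·R2: [0, 0, -60/77, 320/77]
R4 ← R4 − (10)·R3: [0, 0, 0, 0]
3 pivots among 4 columns.
Only 3 < 4 pivot columns, so the columns are linearly dependent.

no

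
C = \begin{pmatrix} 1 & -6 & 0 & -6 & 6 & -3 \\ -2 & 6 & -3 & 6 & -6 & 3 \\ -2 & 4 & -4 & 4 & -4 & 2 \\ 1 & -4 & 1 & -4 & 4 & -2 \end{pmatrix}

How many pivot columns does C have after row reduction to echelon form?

Row reduce to echelon form.
R2 ← R2 + (2)·R1: [0, -6, -3, -6, 6, -3]
R3 ← R3 + (2)·R1: [0, -8, -4, -8, 8, -4]
R4 ← R4 − R1: [0, 2, 1, 2, -2, 1]
R3 ← R3 − (4/3)·R2: [0, 0, 0, 0, 0, 0]
R4 ← R4 + (1/3)·R2: [0, 0, 0, 0, 0, 0]
Echelon form has 2 nonzero rows, so rank(C) = 2.
Each nonzero row contributes one pivot column: 2 pivot columns.

2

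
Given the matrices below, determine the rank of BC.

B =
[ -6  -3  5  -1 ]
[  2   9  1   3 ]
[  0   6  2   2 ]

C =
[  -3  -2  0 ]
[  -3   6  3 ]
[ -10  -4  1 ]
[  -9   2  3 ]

First compute BC:
[[-14, -28,  -7],
 [-70,  52,  37],
 [-56,  32,  26]]
Now row reduce the product.
R2 ← R2 − (5)·R1: [0, 192, 72]
R3 ← R3 − (4)·R1: [0, 144, 54]
R3 ← R3 − (3/4)·R2: [0, 0, 0]
2 nonzero rows, so rank(BC) = 2.

2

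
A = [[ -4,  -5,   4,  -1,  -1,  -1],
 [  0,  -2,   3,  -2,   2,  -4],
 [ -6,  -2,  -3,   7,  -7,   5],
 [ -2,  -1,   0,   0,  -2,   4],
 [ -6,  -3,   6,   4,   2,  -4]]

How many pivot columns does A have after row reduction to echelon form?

Row reduce to echelon form.
R3 ← R3 − (3/2)·R1: [0, 11/2, -9, 17/2, -11/2, 13/2]
R4 ← R4 − (1/2)·R1: [0, 3/2, -2, 1/2, -3/2, 9/2]
R5 ← R5 − (3/2)·R1: [0, 9/2, 0, 11/2, 7/2, -5/2]
R3 ← R3 + (11/4)·R2: [0, 0, -3/4, 3, 0, -9/2]
R4 ← R4 + (3/4)·R2: [0, 0, 1/4, -1, 0, 3/2]
R5 ← R5 + (9/4)·R2: [0, 0, 27/4, 1, 8, -23/2]
R4 ← R4 + (1/3)·R3: [0, 0, 0, 0, 0, 0]
R5 ← R5 + (9)·R3: [0, 0, 0, 28, 8, -52]
Swap R4 ↔ R5
Echelon form has 4 nonzero rows, so rank(A) = 4.
Each nonzero row contributes one pivot column: 4 pivot columns.

4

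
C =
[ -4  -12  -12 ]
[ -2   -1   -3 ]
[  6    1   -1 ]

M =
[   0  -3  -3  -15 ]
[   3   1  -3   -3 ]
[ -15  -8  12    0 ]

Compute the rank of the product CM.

First compute CM:
[[144,  96, -96,  96],
 [ 42,  29, -27,  33],
 [ 18,  -9, -33, -93]]
Now row reduce the product.
R2 ← R2 − (7/24)·R1: [0, 1, 1, 5]
R3 ← R3 − (1/8)·R1: [0, -21, -21, -105]
R3 ← R3 + (21)·R2: [0, 0, 0, 0]
2 nonzero rows, so rank(CM) = 2.

2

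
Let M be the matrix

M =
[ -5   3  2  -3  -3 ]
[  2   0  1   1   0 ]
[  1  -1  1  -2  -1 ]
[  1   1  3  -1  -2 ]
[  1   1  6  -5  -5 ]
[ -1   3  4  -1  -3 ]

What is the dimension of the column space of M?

Row reduce to echelon form.
R2 ← R2 + (2/5)·R1: [0, 6/5, 9/5, -1/5, -6/5]
R3 ← R3 + (1/5)·R1: [0, -2/5, 7/5, -13/5, -8/5]
R4 ← R4 + (1/5)·R1: [0, 8/5, 17/5, -8/5, -13/5]
R5 ← R5 + (1/5)·R1: [0, 8/5, 32/5, -28/5, -28/5]
R6 ← R6 − (1/5)·R1: [0, 12/5, 18/5, -2/5, -12/5]
R3 ← R3 + (1/3)·R2: [0, 0, 2, -8/3, -2]
R4 ← R4 − (4/3)·R2: [0, 0, 1, -4/3, -1]
R5 ← R5 − (4/3)·R2: [0, 0, 4, -16/3, -4]
R6 ← R6 − (2)·R2: [0, 0, 0, 0, 0]
R4 ← R4 − (1/2)·R3: [0, 0, 0, 0, 0]
R5 ← R5 − (2)·R3: [0, 0, 0, 0, 0]
Echelon form has 3 nonzero rows, so rank(M) = 3.
The column space has dimension equal to the rank: 3.

3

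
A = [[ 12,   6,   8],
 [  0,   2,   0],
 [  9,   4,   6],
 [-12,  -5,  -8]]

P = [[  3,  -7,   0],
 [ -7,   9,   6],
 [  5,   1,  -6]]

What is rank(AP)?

2

First compute AP:
[[ 34, -22, -12],
 [-14,  18,  12],
 [ 29, -21, -12],
 [-41,  31,  18]]
Now row reduce the product.
R2 ← R2 + (7/17)·R1: [0, 152/17, 120/17]
R3 ← R3 − (29/34)·R1: [0, -38/17, -30/17]
R4 ← R4 + (41/34)·R1: [0, 76/17, 60/17]
R3 ← R3 + (1/4)·R2: [0, 0, 0]
R4 ← R4 − (1/2)·R2: [0, 0, 0]
2 nonzero rows, so rank(AP) = 2.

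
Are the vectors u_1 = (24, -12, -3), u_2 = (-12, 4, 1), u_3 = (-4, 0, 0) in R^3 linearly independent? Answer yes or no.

no

Form the matrix with these vectors as rows and row reduce.
R2 ← R2 + (1/2)·R1: [0, -2, -1/2]
R3 ← R3 + (1/6)·R1: [0, -2, -1/2]
R3 ← R3 − R2: [0, 0, 0]
2 nonzero rows, so the 3 vectors span a space of dimension 2.
Since 2 < 3, the vectors are linearly dependent.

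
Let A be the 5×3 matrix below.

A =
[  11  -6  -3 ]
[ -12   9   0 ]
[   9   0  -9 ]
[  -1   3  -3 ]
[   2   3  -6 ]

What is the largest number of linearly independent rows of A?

2

Row reduce to echelon form.
R2 ← R2 + (12/11)·R1: [0, 27/11, -36/11]
R3 ← R3 − (9/11)·R1: [0, 54/11, -72/11]
R4 ← R4 + (1/11)·R1: [0, 27/11, -36/11]
R5 ← R5 − (2/11)·R1: [0, 45/11, -60/11]
R3 ← R3 − (2)·R2: [0, 0, 0]
R4 ← R4 − R2: [0, 0, 0]
R5 ← R5 − (5/3)·R2: [0, 0, 0]
Echelon form has 2 nonzero rows, so rank(A) = 2.
The rank gives the maximum number of linearly independent rows: 2.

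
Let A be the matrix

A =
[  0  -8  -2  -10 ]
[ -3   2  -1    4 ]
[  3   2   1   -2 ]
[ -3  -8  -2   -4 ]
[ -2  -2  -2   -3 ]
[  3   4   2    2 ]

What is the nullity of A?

Row reduce to echelon form.
Swap R1 ↔ R2
R3 ← R3 + R1: [0, 4, 0, 2]
R4 ← R4 − R1: [0, -10, -1, -8]
R5 ← R5 − (2/3)·R1: [0, -10/3, -4/3, -17/3]
R6 ← R6 + R1: [0, 6, 1, 6]
R3 ← R3 + (1/2)·R2: [0, 0, -1, -3]
R4 ← R4 − (5/4)·R2: [0, 0, 3/2, 9/2]
R5 ← R5 − (5/12)·R2: [0, 0, -1/2, -3/2]
R6 ← R6 + (3/4)·R2: [0, 0, -1/2, -3/2]
R4 ← R4 + (3/2)·R3: [0, 0, 0, 0]
R5 ← R5 − (1/2)·R3: [0, 0, 0, 0]
R6 ← R6 − (1/2)·R3: [0, 0, 0, 0]
3 nonzero rows, so rank(A) = 3.
A has 4 columns; by rank–nullity, nullity = 4 − 3 = 1.

1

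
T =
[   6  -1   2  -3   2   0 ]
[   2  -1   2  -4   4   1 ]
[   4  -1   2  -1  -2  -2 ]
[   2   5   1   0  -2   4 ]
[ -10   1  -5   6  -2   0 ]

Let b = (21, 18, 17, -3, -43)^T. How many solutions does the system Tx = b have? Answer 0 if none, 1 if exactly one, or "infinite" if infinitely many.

infinite

Row reduce the augmented matrix [T | b].
R2 ← R2 − (1/3)·R1: [0, -2/3, 4/3, -3, 10/3, 1, 11]
R3 ← R3 − (2/3)·R1: [0, -1/3, 2/3, 1, -10/3, -2, 3]
R4 ← R4 − (1/3)·R1: [0, 16/3, 1/3, 1, -8/3, 4, -10]
R5 ← R5 + (5/3)·R1: [0, -2/3, -5/3, 1, 4/3, 0, -8]
R3 ← R3 − (1/2)·R2: [0, 0, 0, 5/2, -5, -5/2, -5/2]
R4 ← R4 + (8)·R2: [0, 0, 11, -23, 24, 12, 78]
R5 ← R5 − R2: [0, 0, -3, 4, -2, -1, -19]
Swap R3 ↔ R4
R5 ← R5 + (3/11)·R3: [0, 0, 0, -25/11, 50/11, 25/11, 25/11]
R5 ← R5 + (10/11)·R4: [0, 0, 0, 0, 0, 0, 0]
The echelon form has 4 nonzero rows, and every pivot lies in the first 6 columns, so rank(T) = rank([T|b]) = 4.
The system is consistent.
rank = 4 < 6 unknowns, so there are infinitely many solutions.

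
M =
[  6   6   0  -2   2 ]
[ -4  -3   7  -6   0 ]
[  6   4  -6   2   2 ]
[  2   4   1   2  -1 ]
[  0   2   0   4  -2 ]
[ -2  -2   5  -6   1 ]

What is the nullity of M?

Row reduce to echelon form.
R2 ← R2 + (2/3)·R1: [0, 1, 7, -22/3, 4/3]
R3 ← R3 − R1: [0, -2, -6, 4, 0]
R4 ← R4 − (1/3)·R1: [0, 2, 1, 8/3, -5/3]
R6 ← R6 + (1/3)·R1: [0, 0, 5, -20/3, 5/3]
R3 ← R3 + (2)·R2: [0, 0, 8, -32/3, 8/3]
R4 ← R4 − (2)·R2: [0, 0, -13, 52/3, -13/3]
R5 ← R5 − (2)·R2: [0, 0, -14, 56/3, -14/3]
R4 ← R4 + (13/8)·R3: [0, 0, 0, 0, 0]
R5 ← R5 + (7/4)·R3: [0, 0, 0, 0, 0]
R6 ← R6 − (5/8)·R3: [0, 0, 0, 0, 0]
3 nonzero rows, so rank(M) = 3.
M has 5 columns; by rank–nullity, nullity = 5 − 3 = 2.

2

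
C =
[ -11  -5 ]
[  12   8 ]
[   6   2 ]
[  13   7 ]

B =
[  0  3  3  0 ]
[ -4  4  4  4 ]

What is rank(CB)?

2

First compute CB:
[[ 20, -53, -53, -20],
 [-32,  68,  68,  32],
 [ -8,  26,  26,   8],
 [-28,  67,  67,  28]]
Now row reduce the product.
R2 ← R2 + (8/5)·R1: [0, -84/5, -84/5, 0]
R3 ← R3 + (2/5)·R1: [0, 24/5, 24/5, 0]
R4 ← R4 + (7/5)·R1: [0, -36/5, -36/5, 0]
R3 ← R3 + (2/7)·R2: [0, 0, 0, 0]
R4 ← R4 − (3/7)·R2: [0, 0, 0, 0]
2 nonzero rows, so rank(CB) = 2.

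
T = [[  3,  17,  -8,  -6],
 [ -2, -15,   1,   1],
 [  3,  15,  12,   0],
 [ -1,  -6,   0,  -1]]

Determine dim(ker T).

Row reduce to echelon form.
R2 ← R2 + (2/3)·R1: [0, -11/3, -13/3, -3]
R3 ← R3 − R1: [0, -2, 20, 6]
R4 ← R4 + (1/3)·R1: [0, -1/3, -8/3, -3]
R3 ← R3 − (6/11)·R2: [0, 0, 246/11, 84/11]
R4 ← R4 − (1/11)·R2: [0, 0, -25/11, -30/11]
R4 ← R4 + (25/246)·R3: [0, 0, 0, -80/41]
4 nonzero rows, so rank(T) = 4.
T has 4 columns; by rank–nullity, nullity = 4 − 4 = 0.

0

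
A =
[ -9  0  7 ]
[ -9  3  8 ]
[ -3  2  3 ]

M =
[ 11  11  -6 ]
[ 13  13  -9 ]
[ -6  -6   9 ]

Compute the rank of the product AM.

First compute AM:
[[-141, -141, 117],
 [-108, -108,  99],
 [-25, -25,  27]]
Now row reduce the product.
R2 ← R2 − (36/47)·R1: [0, 0, 441/47]
R3 ← R3 − (25/141)·R1: [0, 0, 294/47]
R3 ← R3 − (2/3)·R2: [0, 0, 0]
2 nonzero rows, so rank(AM) = 2.

2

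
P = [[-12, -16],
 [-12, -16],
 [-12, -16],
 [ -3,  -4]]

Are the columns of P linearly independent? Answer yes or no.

no

Row reduce P to echelon form.
R2 ← R2 − R1: [0, 0]
R3 ← R3 − R1: [0, 0]
R4 ← R4 − (1/4)·R1: [0, 0]
1 pivot among 2 columns.
Only 1 < 2 pivot columns, so the columns are linearly dependent.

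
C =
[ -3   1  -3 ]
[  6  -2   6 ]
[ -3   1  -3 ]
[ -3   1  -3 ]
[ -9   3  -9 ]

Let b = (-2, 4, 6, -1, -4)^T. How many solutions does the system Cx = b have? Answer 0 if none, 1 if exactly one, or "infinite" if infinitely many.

0

Row reduce the augmented matrix [C | b].
R2 ← R2 + (2)·R1: [0, 0, 0, 0]
R3 ← R3 − R1: [0, 0, 0, 8]
R4 ← R4 − R1: [0, 0, 0, 1]
R5 ← R5 − (3)·R1: [0, 0, 0, 2]
Swap R2 ↔ R3
R4 ← R4 − (1/8)·R2: [0, 0, 0, 0]
R5 ← R5 − (1/4)·R2: [0, 0, 0, 0]
The echelon form has 2 nonzero rows; the last pivot sits in the augmented column, so rank(C) = 1 but rank([C|b]) = 2.
Since the ranks differ, the system is inconsistent.
It has no solutions.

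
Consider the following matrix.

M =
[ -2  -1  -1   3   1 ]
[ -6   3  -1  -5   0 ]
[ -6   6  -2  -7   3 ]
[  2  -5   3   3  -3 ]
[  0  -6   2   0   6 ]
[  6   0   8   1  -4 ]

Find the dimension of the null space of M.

Row reduce to echelon form.
R2 ← R2 − (3)·R1: [0, 6, 2, -14, -3]
R3 ← R3 − (3)·R1: [0, 9, 1, -16, 0]
R4 ← R4 + R1: [0, -6, 2, 6, -2]
R6 ← R6 + (3)·R1: [0, -3, 5, 10, -1]
R3 ← R3 − (3/2)·R2: [0, 0, -2, 5, 9/2]
R4 ← R4 + R2: [0, 0, 4, -8, -5]
R5 ← R5 + R2: [0, 0, 4, -14, 3]
R6 ← R6 + (1/2)·R2: [0, 0, 6, 3, -5/2]
R4 ← R4 + (2)·R3: [0, 0, 0, 2, 4]
R5 ← R5 + (2)·R3: [0, 0, 0, -4, 12]
R6 ← R6 + (3)·R3: [0, 0, 0, 18, 11]
R5 ← R5 + (2)·R4: [0, 0, 0, 0, 20]
R6 ← R6 − (9)·R4: [0, 0, 0, 0, -25]
R6 ← R6 + (5/4)·R5: [0, 0, 0, 0, 0]
5 nonzero rows, so rank(M) = 5.
M has 5 columns; by rank–nullity, nullity = 5 − 5 = 0.

0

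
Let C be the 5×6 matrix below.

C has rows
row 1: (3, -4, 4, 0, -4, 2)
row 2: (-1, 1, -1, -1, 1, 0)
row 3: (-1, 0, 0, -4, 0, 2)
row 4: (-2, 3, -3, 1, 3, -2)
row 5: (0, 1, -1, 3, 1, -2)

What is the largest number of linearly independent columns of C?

Row reduce to echelon form.
R2 ← R2 + (1/3)·R1: [0, -1/3, 1/3, -1, -1/3, 2/3]
R3 ← R3 + (1/3)·R1: [0, -4/3, 4/3, -4, -4/3, 8/3]
R4 ← R4 + (2/3)·R1: [0, 1/3, -1/3, 1, 1/3, -2/3]
R3 ← R3 − (4)·R2: [0, 0, 0, 0, 0, 0]
R4 ← R4 + R2: [0, 0, 0, 0, 0, 0]
R5 ← R5 + (3)·R2: [0, 0, 0, 0, 0, 0]
Echelon form has 2 nonzero rows, so rank(C) = 2.
The rank gives the maximum number of linearly independent columns: 2.

2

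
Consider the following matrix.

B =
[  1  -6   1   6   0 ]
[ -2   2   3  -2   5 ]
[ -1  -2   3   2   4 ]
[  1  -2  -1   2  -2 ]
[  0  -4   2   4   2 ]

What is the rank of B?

2

Row reduce to echelon form.
R2 ← R2 + (2)·R1: [0, -10, 5, 10, 5]
R3 ← R3 + R1: [0, -8, 4, 8, 4]
R4 ← R4 − R1: [0, 4, -2, -4, -2]
R3 ← R3 − (4/5)·R2: [0, 0, 0, 0, 0]
R4 ← R4 + (2/5)·R2: [0, 0, 0, 0, 0]
R5 ← R5 − (2/5)·R2: [0, 0, 0, 0, 0]
Echelon form has 2 nonzero rows, so rank(B) = 2.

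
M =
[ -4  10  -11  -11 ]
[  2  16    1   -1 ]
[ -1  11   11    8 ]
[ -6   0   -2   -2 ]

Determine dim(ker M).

0

Row reduce to echelon form.
R2 ← R2 + (1/2)·R1: [0, 21, -9/2, -13/2]
R3 ← R3 − (1/4)·R1: [0, 17/2, 55/4, 43/4]
R4 ← R4 − (3/2)·R1: [0, -15, 29/2, 29/2]
R3 ← R3 − (17/42)·R2: [0, 0, 109/7, 281/21]
R4 ← R4 + (5/7)·R2: [0, 0, 79/7, 69/7]
R4 ← R4 − (79/109)·R3: [0, 0, 0, 52/327]
4 nonzero rows, so rank(M) = 4.
M has 4 columns; by rank–nullity, nullity = 4 − 4 = 0.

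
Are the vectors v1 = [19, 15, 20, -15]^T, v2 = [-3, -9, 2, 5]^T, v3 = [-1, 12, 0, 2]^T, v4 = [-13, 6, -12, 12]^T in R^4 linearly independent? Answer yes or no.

Form the matrix with these vectors as rows and row reduce.
R2 ← R2 + (3/19)·R1: [0, -126/19, 98/19, 50/19]
R3 ← R3 + (1/19)·R1: [0, 243/19, 20/19, 23/19]
R4 ← R4 + (13/19)·R1: [0, 309/19, 32/19, 33/19]
R3 ← R3 + (27/14)·R2: [0, 0, 11, 44/7]
R4 ← R4 + (103/42)·R2: [0, 0, 43/3, 172/21]
R4 ← R4 − (43/33)·R3: [0, 0, 0, 0]
3 nonzero rows, so the 4 vectors span a space of dimension 3.
Since 3 < 4, the vectors are linearly dependent.

no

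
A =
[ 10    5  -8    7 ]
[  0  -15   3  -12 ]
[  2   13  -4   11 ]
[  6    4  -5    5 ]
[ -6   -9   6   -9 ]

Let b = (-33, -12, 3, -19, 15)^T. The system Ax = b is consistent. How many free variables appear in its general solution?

2

Row reduce the augmented matrix [A | b].
R3 ← R3 − (1/5)·R1: [0, 12, -12/5, 48/5, 48/5]
R4 ← R4 − (3/5)·R1: [0, 1, -1/5, 4/5, 4/5]
R5 ← R5 + (3/5)·R1: [0, -6, 6/5, -24/5, -24/5]
R3 ← R3 + (4/5)·R2: [0, 0, 0, 0, 0]
R4 ← R4 + (1/15)·R2: [0, 0, 0, 0, 0]
R5 ← R5 − (2/5)·R2: [0, 0, 0, 0, 0]
The echelon form has 2 nonzero rows, and every pivot lies in the first 4 columns, so rank(A) = rank([A|b]) = 2.
The system is consistent.
Free variables = (unknowns) − (rank) = 4 − 2 = 2.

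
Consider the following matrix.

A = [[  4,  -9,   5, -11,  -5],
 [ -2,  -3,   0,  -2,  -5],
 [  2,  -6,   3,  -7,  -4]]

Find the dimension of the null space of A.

Row reduce to echelon form.
R2 ← R2 + (1/2)·R1: [0, -15/2, 5/2, -15/2, -15/2]
R3 ← R3 − (1/2)·R1: [0, -3/2, 1/2, -3/2, -3/2]
R3 ← R3 − (1/5)·R2: [0, 0, 0, 0, 0]
2 nonzero rows, so rank(A) = 2.
A has 5 columns; by rank–nullity, nullity = 5 − 2 = 3.

3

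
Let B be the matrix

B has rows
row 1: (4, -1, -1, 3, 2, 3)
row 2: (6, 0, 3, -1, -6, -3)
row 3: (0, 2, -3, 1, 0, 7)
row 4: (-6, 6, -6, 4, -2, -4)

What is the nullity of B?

2

Row reduce to echelon form.
R2 ← R2 − (3/2)·R1: [0, 3/2, 9/2, -11/2, -9, -15/2]
R4 ← R4 + (3/2)·R1: [0, 9/2, -15/2, 17/2, 1, 1/2]
R3 ← R3 − (4/3)·R2: [0, 0, -9, 25/3, 12, 17]
R4 ← R4 − (3)·R2: [0, 0, -21, 25, 28, 23]
R4 ← R4 − (7/3)·R3: [0, 0, 0, 50/9, 0, -50/3]
4 nonzero rows, so rank(B) = 4.
B has 6 columns; by rank–nullity, nullity = 6 − 4 = 2.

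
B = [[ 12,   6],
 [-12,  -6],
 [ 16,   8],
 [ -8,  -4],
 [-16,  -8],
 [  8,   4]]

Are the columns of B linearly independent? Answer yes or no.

Row reduce B to echelon form.
R2 ← R2 + R1: [0, 0]
R3 ← R3 − (4/3)·R1: [0, 0]
R4 ← R4 + (2/3)·R1: [0, 0]
R5 ← R5 + (4/3)·R1: [0, 0]
R6 ← R6 − (2/3)·R1: [0, 0]
1 pivot among 2 columns.
Only 1 < 2 pivot columns, so the columns are linearly dependent.

no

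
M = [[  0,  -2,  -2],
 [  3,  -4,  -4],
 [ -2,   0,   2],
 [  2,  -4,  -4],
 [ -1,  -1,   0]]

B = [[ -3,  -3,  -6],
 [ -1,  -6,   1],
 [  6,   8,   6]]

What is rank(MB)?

3

First compute MB:
[[-10,  -4, -14],
 [-29, -17, -46],
 [ 18,  22,  24],
 [-26, -14, -40],
 [  4,   9,   5]]
Now row reduce the product.
R2 ← R2 − (29/10)·R1: [0, -27/5, -27/5]
R3 ← R3 + (9/5)·R1: [0, 74/5, -6/5]
R4 ← R4 − (13/5)·R1: [0, -18/5, -18/5]
R5 ← R5 + (2/5)·R1: [0, 37/5, -3/5]
R3 ← R3 + (74/27)·R2: [0, 0, -16]
R4 ← R4 − (2/3)·R2: [0, 0, 0]
R5 ← R5 + (37/27)·R2: [0, 0, -8]
R5 ← R5 − (1/2)·R3: [0, 0, 0]
3 nonzero rows, so rank(MB) = 3.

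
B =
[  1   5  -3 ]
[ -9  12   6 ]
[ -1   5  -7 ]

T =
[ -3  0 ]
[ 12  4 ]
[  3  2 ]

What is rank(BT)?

2

First compute BT:
[[ 48,  14],
 [189,  60],
 [ 42,   6]]
Now row reduce the product.
R2 ← R2 − (63/16)·R1: [0, 39/8]
R3 ← R3 − (7/8)·R1: [0, -25/4]
R3 ← R3 + (50/39)·R2: [0, 0]
2 nonzero rows, so rank(BT) = 2.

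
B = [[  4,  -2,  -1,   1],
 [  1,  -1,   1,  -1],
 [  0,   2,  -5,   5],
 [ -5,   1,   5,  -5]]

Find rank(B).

2

Row reduce to echelon form.
R2 ← R2 − (1/4)·R1: [0, -1/2, 5/4, -5/4]
R4 ← R4 + (5/4)·R1: [0, -3/2, 15/4, -15/4]
R3 ← R3 + (4)·R2: [0, 0, 0, 0]
R4 ← R4 − (3)·R2: [0, 0, 0, 0]
Echelon form has 2 nonzero rows, so rank(B) = 2.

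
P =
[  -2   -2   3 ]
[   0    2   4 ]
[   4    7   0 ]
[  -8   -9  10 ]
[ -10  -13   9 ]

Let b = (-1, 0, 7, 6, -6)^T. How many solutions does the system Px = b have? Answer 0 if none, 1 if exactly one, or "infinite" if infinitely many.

Row reduce the augmented matrix [P | b].
R3 ← R3 + (2)·R1: [0, 3, 6, 5]
R4 ← R4 − (4)·R1: [0, -1, -2, 10]
R5 ← R5 − (5)·R1: [0, -3, -6, -1]
R3 ← R3 − (3/2)·R2: [0, 0, 0, 5]
R4 ← R4 + (1/2)·R2: [0, 0, 0, 10]
R5 ← R5 + (3/2)·R2: [0, 0, 0, -1]
R4 ← R4 − (2)·R3: [0, 0, 0, 0]
R5 ← R5 + (1/5)·R3: [0, 0, 0, 0]
The echelon form has 3 nonzero rows; the last pivot sits in the augmented column, so rank(P) = 2 but rank([P|b]) = 3.
Since the ranks differ, the system is inconsistent.
It has no solutions.

0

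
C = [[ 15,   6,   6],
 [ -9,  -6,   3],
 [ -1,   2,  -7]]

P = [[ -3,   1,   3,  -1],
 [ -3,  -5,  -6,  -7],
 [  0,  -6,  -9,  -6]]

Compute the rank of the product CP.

2

First compute CP:
[[-63, -51, -45, -93],
 [ 45,   3, -18,  33],
 [ -3,  31,  48,  29]]
Now row reduce the product.
R2 ← R2 + (5/7)·R1: [0, -234/7, -351/7, -234/7]
R3 ← R3 − (1/21)·R1: [0, 234/7, 351/7, 234/7]
R3 ← R3 + R2: [0, 0, 0, 0]
2 nonzero rows, so rank(CP) = 2.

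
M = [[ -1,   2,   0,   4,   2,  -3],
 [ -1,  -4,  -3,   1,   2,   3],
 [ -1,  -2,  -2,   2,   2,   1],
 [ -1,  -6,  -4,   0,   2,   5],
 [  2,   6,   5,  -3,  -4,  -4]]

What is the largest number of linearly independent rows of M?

Row reduce to echelon form.
R2 ← R2 − R1: [0, -6, -3, -3, 0, 6]
R3 ← R3 − R1: [0, -4, -2, -2, 0, 4]
R4 ← R4 − R1: [0, -8, -4, -4, 0, 8]
R5 ← R5 + (2)·R1: [0, 10, 5, 5, 0, -10]
R3 ← R3 − (2/3)·R2: [0, 0, 0, 0, 0, 0]
R4 ← R4 − (4/3)·R2: [0, 0, 0, 0, 0, 0]
R5 ← R5 + (5/3)·R2: [0, 0, 0, 0, 0, 0]
Echelon form has 2 nonzero rows, so rank(M) = 2.
The rank gives the maximum number of linearly independent rows: 2.

2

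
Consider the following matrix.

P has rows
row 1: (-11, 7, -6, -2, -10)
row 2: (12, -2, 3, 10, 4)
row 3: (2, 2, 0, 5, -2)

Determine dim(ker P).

2

Row reduce to echelon form.
R2 ← R2 + (12/11)·R1: [0, 62/11, -39/11, 86/11, -76/11]
R3 ← R3 + (2/11)·R1: [0, 36/11, -12/11, 51/11, -42/11]
R3 ← R3 − (18/31)·R2: [0, 0, 30/31, 3/31, 6/31]
3 nonzero rows, so rank(P) = 3.
P has 5 columns; by rank–nullity, nullity = 5 − 3 = 2.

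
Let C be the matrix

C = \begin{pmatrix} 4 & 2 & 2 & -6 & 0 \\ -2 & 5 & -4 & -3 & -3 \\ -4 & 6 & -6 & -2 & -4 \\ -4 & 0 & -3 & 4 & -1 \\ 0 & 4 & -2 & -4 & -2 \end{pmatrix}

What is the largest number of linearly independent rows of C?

Row reduce to echelon form.
R2 ← R2 + (1/2)·R1: [0, 6, -3, -6, -3]
R3 ← R3 + R1: [0, 8, -4, -8, -4]
R4 ← R4 + R1: [0, 2, -1, -2, -1]
R3 ← R3 − (4/3)·R2: [0, 0, 0, 0, 0]
R4 ← R4 − (1/3)·R2: [0, 0, 0, 0, 0]
R5 ← R5 − (2/3)·R2: [0, 0, 0, 0, 0]
Echelon form has 2 nonzero rows, so rank(C) = 2.
The rank gives the maximum number of linearly independent rows: 2.

2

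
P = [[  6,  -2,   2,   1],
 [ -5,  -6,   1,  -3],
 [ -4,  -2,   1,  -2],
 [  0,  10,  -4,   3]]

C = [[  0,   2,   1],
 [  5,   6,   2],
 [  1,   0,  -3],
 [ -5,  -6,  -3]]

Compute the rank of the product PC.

3

First compute PC:
[[-13,  -6,  -7],
 [-14, -28, -11],
 [  1,  -8,  -5],
 [ 31,  42,  23]]
Now row reduce the product.
R2 ← R2 − (14/13)·R1: [0, -280/13, -45/13]
R3 ← R3 + (1/13)·R1: [0, -110/13, -72/13]
R4 ← R4 + (31/13)·R1: [0, 360/13, 82/13]
R3 ← R3 − (11/28)·R2: [0, 0, -117/28]
R4 ← R4 + (9/7)·R2: [0, 0, 13/7]
R4 ← R4 + (4/9)·R3: [0, 0, 0]
3 nonzero rows, so rank(PC) = 3.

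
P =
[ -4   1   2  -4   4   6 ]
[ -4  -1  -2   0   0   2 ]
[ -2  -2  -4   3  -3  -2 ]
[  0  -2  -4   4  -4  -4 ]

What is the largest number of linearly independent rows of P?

Row reduce to echelon form.
R2 ← R2 − R1: [0, -2, -4, 4, -4, -4]
R3 ← R3 − (1/2)·R1: [0, -5/2, -5, 5, -5, -5]
R3 ← R3 − (5/4)·R2: [0, 0, 0, 0, 0, 0]
R4 ← R4 − R2: [0, 0, 0, 0, 0, 0]
Echelon form has 2 nonzero rows, so rank(P) = 2.
The rank gives the maximum number of linearly independent rows: 2.

2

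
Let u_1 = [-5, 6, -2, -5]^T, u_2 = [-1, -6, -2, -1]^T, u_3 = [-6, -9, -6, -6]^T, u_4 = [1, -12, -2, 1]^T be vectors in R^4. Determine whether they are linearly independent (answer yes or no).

Form the matrix with these vectors as rows and row reduce.
R2 ← R2 − (1/5)·R1: [0, -36/5, -8/5, 0]
R3 ← R3 − (6/5)·R1: [0, -81/5, -18/5, 0]
R4 ← R4 + (1/5)·R1: [0, -54/5, -12/5, 0]
R3 ← R3 − (9/4)·R2: [0, 0, 0, 0]
R4 ← R4 − (3/2)·R2: [0, 0, 0, 0]
2 nonzero rows, so the 4 vectors span a space of dimension 2.
Since 2 < 4, the vectors are linearly dependent.

no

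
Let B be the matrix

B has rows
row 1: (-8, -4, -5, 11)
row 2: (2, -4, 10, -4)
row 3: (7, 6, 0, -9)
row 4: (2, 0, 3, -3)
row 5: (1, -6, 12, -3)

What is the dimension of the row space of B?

Row reduce to echelon form.
R2 ← R2 + (1/4)·R1: [0, -5, 35/4, -5/4]
R3 ← R3 + (7/8)·R1: [0, 5/2, -35/8, 5/8]
R4 ← R4 + (1/4)·R1: [0, -1, 7/4, -1/4]
R5 ← R5 + (1/8)·R1: [0, -13/2, 91/8, -13/8]
R3 ← R3 + (1/2)·R2: [0, 0, 0, 0]
R4 ← R4 − (1/5)·R2: [0, 0, 0, 0]
R5 ← R5 − (13/10)·R2: [0, 0, 0, 0]
Echelon form has 2 nonzero rows, so rank(B) = 2.
The row space has dimension equal to the rank: 2.

2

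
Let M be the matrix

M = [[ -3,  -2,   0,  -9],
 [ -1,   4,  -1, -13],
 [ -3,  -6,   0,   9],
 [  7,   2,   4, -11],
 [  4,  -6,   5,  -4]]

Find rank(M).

3

Row reduce to echelon form.
R2 ← R2 − (1/3)·R1: [0, 14/3, -1, -10]
R3 ← R3 − R1: [0, -4, 0, 18]
R4 ← R4 + (7/3)·R1: [0, -8/3, 4, -32]
R5 ← R5 + (4/3)·R1: [0, -26/3, 5, -16]
R3 ← R3 + (6/7)·R2: [0, 0, -6/7, 66/7]
R4 ← R4 + (4/7)·R2: [0, 0, 24/7, -264/7]
R5 ← R5 + (13/7)·R2: [0, 0, 22/7, -242/7]
R4 ← R4 + (4)·R3: [0, 0, 0, 0]
R5 ← R5 + (11/3)·R3: [0, 0, 0, 0]
Echelon form has 3 nonzero rows, so rank(M) = 3.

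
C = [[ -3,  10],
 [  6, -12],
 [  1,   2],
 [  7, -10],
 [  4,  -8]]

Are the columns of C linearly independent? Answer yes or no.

Row reduce C to echelon form.
R2 ← R2 + (2)·R1: [0, 8]
R3 ← R3 + (1/3)·R1: [0, 16/3]
R4 ← R4 + (7/3)·R1: [0, 40/3]
R5 ← R5 + (4/3)·R1: [0, 16/3]
R3 ← R3 − (2/3)·R2: [0, 0]
R4 ← R4 − (5/3)·R2: [0, 0]
R5 ← R5 − (2/3)·R2: [0, 0]
2 pivots among 2 columns.
Every column is a pivot column, so the columns are linearly independent.

yes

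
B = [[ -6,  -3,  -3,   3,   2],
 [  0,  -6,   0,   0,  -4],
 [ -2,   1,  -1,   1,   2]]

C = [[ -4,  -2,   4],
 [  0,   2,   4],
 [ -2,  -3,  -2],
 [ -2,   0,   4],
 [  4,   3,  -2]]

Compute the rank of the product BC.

2

First compute BC:
[[ 32,  21, -22],
 [-16, -24, -16],
 [ 16,  15,  -2]]
Now row reduce the product.
R2 ← R2 + (1/2)·R1: [0, -27/2, -27]
R3 ← R3 − (1/2)·R1: [0, 9/2, 9]
R3 ← R3 + (1/3)·R2: [0, 0, 0]
2 nonzero rows, so rank(BC) = 2.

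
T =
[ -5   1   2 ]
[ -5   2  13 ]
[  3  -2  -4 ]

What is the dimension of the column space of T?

3

Row reduce to echelon form.
R2 ← R2 − R1: [0, 1, 11]
R3 ← R3 + (3/5)·R1: [0, -7/5, -14/5]
R3 ← R3 + (7/5)·R2: [0, 0, 63/5]
Echelon form has 3 nonzero rows, so rank(T) = 3.
The column space has dimension equal to the rank: 3.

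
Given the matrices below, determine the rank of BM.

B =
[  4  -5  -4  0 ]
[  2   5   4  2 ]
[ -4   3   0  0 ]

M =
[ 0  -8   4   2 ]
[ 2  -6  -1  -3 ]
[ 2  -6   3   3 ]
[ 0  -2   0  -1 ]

3

First compute BM:
[[-18,  22,   9,  11],
 [ 18, -74,  15,  -1],
 [  6,  14, -19, -17]]
Now row reduce the product.
R2 ← R2 + R1: [0, -52, 24, 10]
R3 ← R3 + (1/3)·R1: [0, 64/3, -16, -40/3]
R3 ← R3 + (16/39)·R2: [0, 0, -80/13, -120/13]
3 nonzero rows, so rank(BM) = 3.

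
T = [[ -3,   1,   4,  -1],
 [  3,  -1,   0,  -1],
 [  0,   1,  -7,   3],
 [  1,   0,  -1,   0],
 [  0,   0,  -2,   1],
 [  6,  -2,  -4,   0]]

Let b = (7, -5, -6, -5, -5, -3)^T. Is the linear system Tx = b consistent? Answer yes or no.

no

Row reduce the augmented matrix [T | b].
R2 ← R2 + R1: [0, 0, 4, -2, 2]
R4 ← R4 + (1/3)·R1: [0, 1/3, 1/3, -1/3, -8/3]
R6 ← R6 + (2)·R1: [0, 0, 4, -2, 11]
Swap R2 ↔ R3
R4 ← R4 − (1/3)·R2: [0, 0, 8/3, -4/3, -2/3]
R4 ← R4 − (2/3)·R3: [0, 0, 0, 0, -2]
R5 ← R5 + (1/2)·R3: [0, 0, 0, 0, -4]
R6 ← R6 − R3: [0, 0, 0, 0, 9]
R5 ← R5 − (2)·R4: [0, 0, 0, 0, 0]
R6 ← R6 + (9/2)·R4: [0, 0, 0, 0, 0]
The echelon form has 4 nonzero rows; the last pivot sits in the augmented column, so rank(T) = 3 but rank([T|b]) = 4.
Since the ranks differ, the system is inconsistent.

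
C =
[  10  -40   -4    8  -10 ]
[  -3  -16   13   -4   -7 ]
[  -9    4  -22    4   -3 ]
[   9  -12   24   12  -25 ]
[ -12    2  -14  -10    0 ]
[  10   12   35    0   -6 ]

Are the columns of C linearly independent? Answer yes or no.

Row reduce C to echelon form.
R2 ← R2 + (3/10)·R1: [0, -28, 59/5, -8/5, -10]
R3 ← R3 + (9/10)·R1: [0, -32, -128/5, 56/5, -12]
R4 ← R4 − (9/10)·R1: [0, 24, 138/5, 24/5, -16]
R5 ← R5 + (6/5)·R1: [0, -46, -94/5, -2/5, -12]
R6 ← R6 − R1: [0, 52, 39, -8, 4]
R3 ← R3 − (8/7)·R2: [0, 0, -1368/35, 456/35, -4/7]
R4 ← R4 + (6/7)·R2: [0, 0, 264/7, 24/7, -172/7]
R5 ← R5 − (23/14)·R2: [0, 0, -2673/70, 78/35, 31/7]
R6 ← R6 + (13/7)·R2: [0, 0, 2132/35, -384/35, -102/7]
R4 ← R4 + (55/57)·R3: [0, 0, 0, 16, -1432/57]
R5 ← R5 − (297/304)·R3: [0, 0, 0, -21/2, 379/76]
R6 ← R6 + (533/342)·R3: [0, 0, 0, 28/3, -2644/171]
R5 ← R5 + (21/32)·R4: [0, 0, 0, 0, -23/2]
R6 ← R6 − (7/12)·R4: [0, 0, 0, 0, -46/57]
R6 ← R6 − (4/57)·R5: [0, 0, 0, 0, 0]
5 pivots among 5 columns.
Every column is a pivot column, so the columns are linearly independent.

yes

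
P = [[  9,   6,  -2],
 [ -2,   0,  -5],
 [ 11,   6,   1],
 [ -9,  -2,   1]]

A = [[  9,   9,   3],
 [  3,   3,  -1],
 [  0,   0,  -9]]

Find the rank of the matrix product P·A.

2

First compute PA:
[[ 99,  99,  39],
 [-18, -18,  39],
 [117, 117,  18],
 [-87, -87, -34]]
Now row reduce the product.
R2 ← R2 + (2/11)·R1: [0, 0, 507/11]
R3 ← R3 − (13/11)·R1: [0, 0, -309/11]
R4 ← R4 + (29/33)·R1: [0, 0, 3/11]
R3 ← R3 + (103/169)·R2: [0, 0, 0]
R4 ← R4 − (1/169)·R2: [0, 0, 0]
2 nonzero rows, so rank(PA) = 2.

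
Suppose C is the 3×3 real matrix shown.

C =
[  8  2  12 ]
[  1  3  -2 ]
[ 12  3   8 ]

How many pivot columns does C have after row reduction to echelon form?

3

Row reduce to echelon form.
R2 ← R2 − (1/8)·R1: [0, 11/4, -7/2]
R3 ← R3 − (3/2)·R1: [0, 0, -10]
Echelon form has 3 nonzero rows, so rank(C) = 3.
Each nonzero row contributes one pivot column: 3 pivot columns.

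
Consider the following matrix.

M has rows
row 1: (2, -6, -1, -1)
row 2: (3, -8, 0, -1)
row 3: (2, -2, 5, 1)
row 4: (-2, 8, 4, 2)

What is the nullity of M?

Row reduce to echelon form.
R2 ← R2 − (3/2)·R1: [0, 1, 3/2, 1/2]
R3 ← R3 − R1: [0, 4, 6, 2]
R4 ← R4 + R1: [0, 2, 3, 1]
R3 ← R3 − (4)·R2: [0, 0, 0, 0]
R4 ← R4 − (2)·R2: [0, 0, 0, 0]
2 nonzero rows, so rank(M) = 2.
M has 4 columns; by rank–nullity, nullity = 4 − 2 = 2.

2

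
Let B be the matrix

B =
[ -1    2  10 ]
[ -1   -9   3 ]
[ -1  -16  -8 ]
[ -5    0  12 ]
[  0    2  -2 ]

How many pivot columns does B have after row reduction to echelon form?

Row reduce to echelon form.
R2 ← R2 − R1: [0, -11, -7]
R3 ← R3 − R1: [0, -18, -18]
R4 ← R4 − (5)·R1: [0, -10, -38]
R3 ← R3 − (18/11)·R2: [0, 0, -72/11]
R4 ← R4 − (10/11)·R2: [0, 0, -348/11]
R5 ← R5 + (2/11)·R2: [0, 0, -36/11]
R4 ← R4 − (29/6)·R3: [0, 0, 0]
R5 ← R5 − (1/2)·R3: [0, 0, 0]
Echelon form has 3 nonzero rows, so rank(B) = 3.
Each nonzero row contributes one pivot column: 3 pivot columns.

3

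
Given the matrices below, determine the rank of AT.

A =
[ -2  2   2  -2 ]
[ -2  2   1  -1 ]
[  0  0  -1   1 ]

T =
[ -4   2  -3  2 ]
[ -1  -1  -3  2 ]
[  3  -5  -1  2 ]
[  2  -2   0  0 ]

First compute AT:
[[  8, -12,  -2,   4],
 [  7,  -9,  -1,   2],
 [ -1,   3,   1,  -2]]
Now row reduce the product.
R2 ← R2 − (7/8)·R1: [0, 3/2, 3/4, -3/2]
R3 ← R3 + (1/8)·R1: [0, 3/2, 3/4, -3/2]
R3 ← R3 − R2: [0, 0, 0, 0]
2 nonzero rows, so rank(AT) = 2.

2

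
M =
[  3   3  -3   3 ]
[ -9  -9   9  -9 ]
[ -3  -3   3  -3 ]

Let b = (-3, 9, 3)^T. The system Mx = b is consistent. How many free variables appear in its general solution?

3

Row reduce the augmented matrix [M | b].
R2 ← R2 + (3)·R1: [0, 0, 0, 0, 0]
R3 ← R3 + R1: [0, 0, 0, 0, 0]
The echelon form has 1 nonzero rows, and every pivot lies in the first 4 columns, so rank(M) = rank([M|b]) = 1.
The system is consistent.
Free variables = (unknowns) − (rank) = 4 − 1 = 3.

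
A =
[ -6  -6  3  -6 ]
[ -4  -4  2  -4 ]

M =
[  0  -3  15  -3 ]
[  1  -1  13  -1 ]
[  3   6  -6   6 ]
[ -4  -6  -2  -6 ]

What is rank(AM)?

First compute AM:
[[ 27,  78, -174,  78],
 [ 18,  52, -116,  52]]
Now row reduce the product.
R2 ← R2 − (2/3)·R1: [0, 0, 0, 0]
1 nonzero row, so rank(AM) = 1.

1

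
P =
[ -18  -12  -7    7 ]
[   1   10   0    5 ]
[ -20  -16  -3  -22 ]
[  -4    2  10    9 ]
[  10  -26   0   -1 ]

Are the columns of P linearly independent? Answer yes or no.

yes

Row reduce P to echelon form.
R2 ← R2 + (1/18)·R1: [0, 28/3, -7/18, 97/18]
R3 ← R3 − (10/9)·R1: [0, -8/3, 43/9, -268/9]
R4 ← R4 − (2/9)·R1: [0, 14/3, 104/9, 67/9]
R5 ← R5 + (5/9)·R1: [0, -98/3, -35/9, 26/9]
R3 ← R3 + (2/7)·R2: [0, 0, 14/3, -593/21]
R4 ← R4 − (1/2)·R2: [0, 0, 47/4, 19/4]
R5 ← R5 + (7/2)·R2: [0, 0, -21/4, 87/4]
R4 ← R4 − (141/56)·R3: [0, 0, 0, 29733/392]
R5 ← R5 + (9/8)·R3: [0, 0, 0, -561/56]
R5 ← R5 + (7/53)·R4: [0, 0, 0, 0]
4 pivots among 4 columns.
Every column is a pivot column, so the columns are linearly independent.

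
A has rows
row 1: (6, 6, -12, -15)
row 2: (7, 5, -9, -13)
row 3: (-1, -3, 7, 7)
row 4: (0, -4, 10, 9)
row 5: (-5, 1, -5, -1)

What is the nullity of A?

2

Row reduce to echelon form.
R2 ← R2 − (7/6)·R1: [0, -2, 5, 9/2]
R3 ← R3 + (1/6)·R1: [0, -2, 5, 9/2]
R5 ← R5 + (5/6)·R1: [0, 6, -15, -27/2]
R3 ← R3 − R2: [0, 0, 0, 0]
R4 ← R4 − (2)·R2: [0, 0, 0, 0]
R5 ← R5 + (3)·R2: [0, 0, 0, 0]
2 nonzero rows, so rank(A) = 2.
A has 4 columns; by rank–nullity, nullity = 4 − 2 = 2.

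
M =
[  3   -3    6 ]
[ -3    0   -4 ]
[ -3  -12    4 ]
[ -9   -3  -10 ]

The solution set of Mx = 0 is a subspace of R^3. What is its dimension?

1

Row reduce to echelon form.
R2 ← R2 + R1: [0, -3, 2]
R3 ← R3 + R1: [0, -15, 10]
R4 ← R4 + (3)·R1: [0, -12, 8]
R3 ← R3 − (5)·R2: [0, 0, 0]
R4 ← R4 − (4)·R2: [0, 0, 0]
2 nonzero rows, so rank(M) = 2.
M has 3 columns; by rank–nullity, nullity = 3 − 2 = 1.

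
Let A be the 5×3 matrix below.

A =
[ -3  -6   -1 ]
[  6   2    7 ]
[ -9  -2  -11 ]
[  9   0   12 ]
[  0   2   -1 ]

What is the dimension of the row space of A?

Row reduce to echelon form.
R2 ← R2 + (2)·R1: [0, -10, 5]
R3 ← R3 − (3)·R1: [0, 16, -8]
R4 ← R4 + (3)·R1: [0, -18, 9]
R3 ← R3 + (8/5)·R2: [0, 0, 0]
R4 ← R4 − (9/5)·R2: [0, 0, 0]
R5 ← R5 + (1/5)·R2: [0, 0, 0]
Echelon form has 2 nonzero rows, so rank(A) = 2.
The row space has dimension equal to the rank: 2.

2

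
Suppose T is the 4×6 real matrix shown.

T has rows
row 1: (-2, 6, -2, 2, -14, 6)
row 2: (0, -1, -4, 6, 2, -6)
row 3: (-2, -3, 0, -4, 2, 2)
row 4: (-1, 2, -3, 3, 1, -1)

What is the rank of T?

4

Row reduce to echelon form.
R3 ← R3 − R1: [0, -9, 2, -6, 16, -4]
R4 ← R4 − (1/2)·R1: [0, -1, -2, 2, 8, -4]
R3 ← R3 − (9)·R2: [0, 0, 38, -60, -2, 50]
R4 ← R4 − R2: [0, 0, 2, -4, 6, 2]
R4 ← R4 − (1/19)·R3: [0, 0, 0, -16/19, 116/19, -12/19]
Echelon form has 4 nonzero rows, so rank(T) = 4.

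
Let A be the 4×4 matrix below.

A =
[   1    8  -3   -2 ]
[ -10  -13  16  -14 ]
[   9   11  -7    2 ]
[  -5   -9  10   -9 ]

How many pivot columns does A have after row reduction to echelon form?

Row reduce to echelon form.
R2 ← R2 + (10)·R1: [0, 67, -14, -34]
R3 ← R3 − (9)·R1: [0, -61, 20, 20]
R4 ← R4 + (5)·R1: [0, 31, -5, -19]
R3 ← R3 + (61/67)·R2: [0, 0, 486/67, -734/67]
R4 ← R4 − (31/67)·R2: [0, 0, 99/67, -219/67]
R4 ← R4 − (11/54)·R3: [0, 0, 0, -28/27]
Echelon form has 4 nonzero rows, so rank(A) = 4.
Each nonzero row contributes one pivot column: 4 pivot columns.

4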